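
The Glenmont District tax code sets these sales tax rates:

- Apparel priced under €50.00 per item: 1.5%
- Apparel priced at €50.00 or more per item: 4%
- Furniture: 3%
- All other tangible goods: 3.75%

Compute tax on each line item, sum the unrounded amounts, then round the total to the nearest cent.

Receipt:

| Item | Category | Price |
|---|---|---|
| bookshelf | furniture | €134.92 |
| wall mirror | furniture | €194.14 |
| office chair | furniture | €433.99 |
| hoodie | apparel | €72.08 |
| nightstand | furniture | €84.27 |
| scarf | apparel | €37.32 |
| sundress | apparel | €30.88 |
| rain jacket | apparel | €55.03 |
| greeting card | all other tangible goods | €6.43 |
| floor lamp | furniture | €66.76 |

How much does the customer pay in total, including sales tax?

Bookshelf €134.92: furniture → 3% → €4.0476
Wall mirror €194.14: furniture → 3% → €5.8242
Office chair €433.99: furniture → 3% → €13.0197
Hoodie €72.08: apparel, €50.00 or more → 4% → €2.8832
Nightstand €84.27: furniture → 3% → €2.5281
Scarf €37.32: apparel, under €50.00 → 1.5% → €0.5598
Sundress €30.88: apparel, under €50.00 → 1.5% → €0.4632
Rain jacket €55.03: apparel, €50.00 or more → 4% → €2.2012
Greeting card €6.43: all other tangible goods → 3.75% → €0.241125
Floor lamp €66.76: furniture → 3% → €2.0028
Subtotal = €1115.82; unrounded tax = €33.770925 → €33.77; total due = €1149.59

€1149.59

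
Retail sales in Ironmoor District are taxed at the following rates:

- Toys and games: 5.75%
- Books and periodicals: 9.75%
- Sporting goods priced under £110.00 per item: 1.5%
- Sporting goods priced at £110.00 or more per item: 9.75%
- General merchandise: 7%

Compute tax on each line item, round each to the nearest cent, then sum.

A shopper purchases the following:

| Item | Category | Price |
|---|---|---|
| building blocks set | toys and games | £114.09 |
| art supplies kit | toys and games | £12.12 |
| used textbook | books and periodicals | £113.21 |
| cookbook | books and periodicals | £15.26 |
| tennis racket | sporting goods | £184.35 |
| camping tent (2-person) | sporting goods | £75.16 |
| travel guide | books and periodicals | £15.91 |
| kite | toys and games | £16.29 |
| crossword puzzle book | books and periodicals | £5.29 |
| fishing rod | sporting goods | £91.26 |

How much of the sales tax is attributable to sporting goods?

£20.47

Tennis racket £184.35: sporting goods, £110.00 or more → 9.75% → £17.97
Camping tent (2-person) £75.16: sporting goods, under £110.00 → 1.5% → £1.13
Fishing rod £91.26: sporting goods, under £110.00 → 1.5% → £1.37
Tax on sporting goods = £17.97 + £1.13 + £1.37 = £20.47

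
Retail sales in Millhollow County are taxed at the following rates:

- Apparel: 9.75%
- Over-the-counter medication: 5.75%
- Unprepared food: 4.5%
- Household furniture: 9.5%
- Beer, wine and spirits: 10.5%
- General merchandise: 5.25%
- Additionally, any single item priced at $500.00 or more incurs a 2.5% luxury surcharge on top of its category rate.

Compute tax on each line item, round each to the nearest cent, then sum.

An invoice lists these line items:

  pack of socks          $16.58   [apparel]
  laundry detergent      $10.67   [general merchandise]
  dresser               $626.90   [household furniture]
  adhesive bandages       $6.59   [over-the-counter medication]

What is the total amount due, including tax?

Pack of socks $16.58: apparel → 9.75% → $1.62
Laundry detergent $10.67: general merchandise → 5.25% → $0.56
Dresser $626.90: household furniture → 9.5% + 2.5% surcharge = 12% → $75.23
Adhesive bandages $6.59: over-the-counter medication → 5.75% → $0.38
Subtotal = $660.74; tax = $77.79; total due = $738.53

$738.53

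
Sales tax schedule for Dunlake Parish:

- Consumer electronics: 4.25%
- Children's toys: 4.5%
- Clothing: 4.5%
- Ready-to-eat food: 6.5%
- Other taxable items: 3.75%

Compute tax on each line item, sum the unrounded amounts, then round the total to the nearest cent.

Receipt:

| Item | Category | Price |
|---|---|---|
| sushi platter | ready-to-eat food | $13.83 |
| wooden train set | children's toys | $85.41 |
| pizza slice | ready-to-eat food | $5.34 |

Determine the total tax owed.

$5.09

Sushi platter $13.83: ready-to-eat food → 6.5% → $0.89895
Wooden train set $85.41: children's toys → 4.5% → $3.84345
Pizza slice $5.34: ready-to-eat food → 6.5% → $0.3471
Unrounded tax sum = $5.0895 → $5.09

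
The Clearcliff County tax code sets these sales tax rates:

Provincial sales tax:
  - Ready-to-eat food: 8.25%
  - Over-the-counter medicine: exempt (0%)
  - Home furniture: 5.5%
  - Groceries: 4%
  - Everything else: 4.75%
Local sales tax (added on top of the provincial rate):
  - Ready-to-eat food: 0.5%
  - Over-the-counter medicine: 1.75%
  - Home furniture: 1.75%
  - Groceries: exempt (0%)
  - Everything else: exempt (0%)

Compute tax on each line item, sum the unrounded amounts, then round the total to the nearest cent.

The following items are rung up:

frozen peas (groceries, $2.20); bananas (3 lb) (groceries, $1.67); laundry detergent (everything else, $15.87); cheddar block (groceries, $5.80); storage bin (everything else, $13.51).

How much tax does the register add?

$1.78

Frozen peas $2.20: groceries → 4% + 0% local = 4% → $0.088
Bananas (3 lb) $1.67: groceries → 4% + 0% local = 4% → $0.0668
Laundry detergent $15.87: everything else → 4.75% + 0% local = 4.75% → $0.753825
Cheddar block $5.80: groceries → 4% + 0% local = 4% → $0.232
Storage bin $13.51: everything else → 4.75% + 0% local = 4.75% → $0.641725
Unrounded tax sum = $1.78235 → $1.78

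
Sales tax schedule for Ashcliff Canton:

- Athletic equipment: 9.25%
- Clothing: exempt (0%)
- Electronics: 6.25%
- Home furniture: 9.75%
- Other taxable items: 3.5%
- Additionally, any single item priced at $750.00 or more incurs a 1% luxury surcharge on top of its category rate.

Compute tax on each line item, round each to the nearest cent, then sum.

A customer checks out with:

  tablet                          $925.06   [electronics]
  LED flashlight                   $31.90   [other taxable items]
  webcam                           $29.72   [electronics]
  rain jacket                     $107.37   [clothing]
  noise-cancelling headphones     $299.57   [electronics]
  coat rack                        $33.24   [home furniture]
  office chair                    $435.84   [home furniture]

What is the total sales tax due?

Tablet $925.06: electronics → 6.25% + 1% surcharge = 7.25% → $67.07
LED flashlight $31.90: other taxable items → 3.5% → $1.12
Webcam $29.72: electronics → 6.25% → $1.86
Rain jacket $107.37: clothing → 0% → $0.00
Noise-cancelling headphones $299.57: electronics → 6.25% → $18.72
Coat rack $33.24: home furniture → 9.75% → $3.24
Office chair $435.84: home furniture → 9.75% → $42.49
Total tax = $67.07 + $1.12 + $1.86 + $18.72 + $3.24 + $42.49 = $134.50

$134.50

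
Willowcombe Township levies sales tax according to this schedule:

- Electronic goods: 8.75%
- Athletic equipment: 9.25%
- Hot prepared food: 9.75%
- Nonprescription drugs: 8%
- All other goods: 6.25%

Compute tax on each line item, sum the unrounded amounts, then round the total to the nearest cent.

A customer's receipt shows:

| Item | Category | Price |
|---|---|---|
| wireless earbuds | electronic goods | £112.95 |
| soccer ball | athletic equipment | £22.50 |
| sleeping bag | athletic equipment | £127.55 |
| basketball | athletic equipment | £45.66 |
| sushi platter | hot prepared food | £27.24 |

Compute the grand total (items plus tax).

Wireless earbuds £112.95: electronic goods → 8.75% → £9.883125
Soccer ball £22.50: athletic equipment → 9.25% → £2.08125
Sleeping bag £127.55: athletic equipment → 9.25% → £11.798375
Basketball £45.66: athletic equipment → 9.25% → £4.22355
Sushi platter £27.24: hot prepared food → 9.75% → £2.6559
Subtotal = £335.90; unrounded tax = £30.6422 → £30.64; total due = £366.54

£366.54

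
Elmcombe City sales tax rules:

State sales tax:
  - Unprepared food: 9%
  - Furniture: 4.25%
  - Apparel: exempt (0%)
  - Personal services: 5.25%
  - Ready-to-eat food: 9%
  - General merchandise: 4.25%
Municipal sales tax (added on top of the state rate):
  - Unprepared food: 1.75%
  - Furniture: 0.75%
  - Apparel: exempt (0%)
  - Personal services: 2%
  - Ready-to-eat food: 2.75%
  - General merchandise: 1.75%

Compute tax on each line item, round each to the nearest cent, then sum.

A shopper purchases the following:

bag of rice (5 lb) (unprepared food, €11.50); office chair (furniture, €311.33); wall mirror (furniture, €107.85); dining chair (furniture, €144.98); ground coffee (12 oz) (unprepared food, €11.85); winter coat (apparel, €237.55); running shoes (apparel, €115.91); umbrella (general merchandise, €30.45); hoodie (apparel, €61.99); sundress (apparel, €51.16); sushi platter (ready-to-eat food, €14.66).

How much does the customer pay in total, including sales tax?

€1133.50

Bag of rice (5 lb) €11.50: unprepared food → 9% + 1.75% municipal = 10.75% → €1.24
Office chair €311.33: furniture → 4.25% + 0.75% municipal = 5% → €15.57
Wall mirror €107.85: furniture → 4.25% + 0.75% municipal = 5% → €5.39
Dining chair €144.98: furniture → 4.25% + 0.75% municipal = 5% → €7.25
Ground coffee (12 oz) €11.85: unprepared food → 9% + 1.75% municipal = 10.75% → €1.27
Winter coat €237.55: apparel → 0% + 0% municipal = 0% → €0.00
Running shoes €115.91: apparel → 0% + 0% municipal = 0% → €0.00
Umbrella €30.45: general merchandise → 4.25% + 1.75% municipal = 6% → €1.83
Hoodie €61.99: apparel → 0% + 0% municipal = 0% → €0.00
Sundress €51.16: apparel → 0% + 0% municipal = 0% → €0.00
Sushi platter €14.66: ready-to-eat food → 9% + 2.75% municipal = 11.75% → €1.72
Subtotal = €1099.23; tax = €34.27; total due = €1133.50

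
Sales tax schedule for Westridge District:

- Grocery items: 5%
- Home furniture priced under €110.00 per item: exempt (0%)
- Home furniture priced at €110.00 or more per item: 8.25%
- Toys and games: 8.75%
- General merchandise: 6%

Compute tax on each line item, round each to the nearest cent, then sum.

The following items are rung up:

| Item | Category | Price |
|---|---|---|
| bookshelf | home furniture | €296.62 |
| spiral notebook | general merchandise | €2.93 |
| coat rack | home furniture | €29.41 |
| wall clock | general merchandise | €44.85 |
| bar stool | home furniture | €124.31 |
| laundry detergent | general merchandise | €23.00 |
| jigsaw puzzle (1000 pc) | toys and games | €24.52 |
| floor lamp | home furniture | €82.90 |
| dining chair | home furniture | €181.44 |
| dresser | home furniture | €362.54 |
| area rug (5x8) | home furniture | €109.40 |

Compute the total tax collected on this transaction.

Bookshelf €296.62: home furniture, €110.00 or more → 8.25% → €24.47
Spiral notebook €2.93: general merchandise → 6% → €0.18
Coat rack €29.41: home furniture, under €110.00 → 0% → €0.00
Wall clock €44.85: general merchandise → 6% → €2.69
Bar stool €124.31: home furniture, €110.00 or more → 8.25% → €10.26
Laundry detergent €23.00: general merchandise → 6% → €1.38
Jigsaw puzzle (1000 pc) €24.52: toys and games → 8.75% → €2.15
Floor lamp €82.90: home furniture, under €110.00 → 0% → €0.00
Dining chair €181.44: home furniture, €110.00 or more → 8.25% → €14.97
Dresser €362.54: home furniture, €110.00 or more → 8.25% → €29.91
Area rug (5x8) €109.40: home furniture, under €110.00 → 0% → €0.00
Total tax = €24.47 + €0.18 + €2.69 + €10.26 + €1.38 + €2.15 + €14.97 + €29.91 = €86.01

€86.01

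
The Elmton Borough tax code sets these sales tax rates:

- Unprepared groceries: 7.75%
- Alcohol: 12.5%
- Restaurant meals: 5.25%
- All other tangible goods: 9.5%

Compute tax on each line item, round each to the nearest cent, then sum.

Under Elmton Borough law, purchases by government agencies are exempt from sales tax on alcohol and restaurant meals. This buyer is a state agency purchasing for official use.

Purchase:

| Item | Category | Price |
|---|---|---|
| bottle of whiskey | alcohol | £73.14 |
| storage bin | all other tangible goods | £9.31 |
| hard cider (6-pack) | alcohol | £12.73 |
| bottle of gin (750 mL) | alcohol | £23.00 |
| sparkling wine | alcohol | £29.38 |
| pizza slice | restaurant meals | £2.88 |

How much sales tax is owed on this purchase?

Bottle of whiskey £73.14: alcohol, buyer-exempt → 0% → £0.00
Storage bin £9.31: all other tangible goods → 9.5% → £0.88
Hard cider (6-pack) £12.73: alcohol, buyer-exempt → 0% → £0.00
Bottle of gin (750 mL) £23.00: alcohol, buyer-exempt → 0% → £0.00
Sparkling wine £29.38: alcohol, buyer-exempt → 0% → £0.00
Pizza slice £2.88: restaurant meals, buyer-exempt → 0% → £0.00
Total tax = £0.88

£0.88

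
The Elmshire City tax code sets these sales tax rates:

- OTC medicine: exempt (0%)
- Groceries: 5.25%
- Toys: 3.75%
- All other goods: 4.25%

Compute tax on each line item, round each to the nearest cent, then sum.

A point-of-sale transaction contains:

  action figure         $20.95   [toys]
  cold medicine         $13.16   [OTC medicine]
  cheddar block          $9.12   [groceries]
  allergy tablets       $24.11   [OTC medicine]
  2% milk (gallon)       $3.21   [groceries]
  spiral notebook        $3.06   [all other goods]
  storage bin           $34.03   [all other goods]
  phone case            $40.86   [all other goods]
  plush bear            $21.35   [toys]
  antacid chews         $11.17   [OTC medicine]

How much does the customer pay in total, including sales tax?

Action figure $20.95: toys → 3.75% → $0.79
Cold medicine $13.16: OTC medicine → 0% → $0.00
Cheddar block $9.12: groceries → 5.25% → $0.48
Allergy tablets $24.11: OTC medicine → 0% → $0.00
2% milk (gallon) $3.21: groceries → 5.25% → $0.17
Spiral notebook $3.06: all other goods → 4.25% → $0.13
Storage bin $34.03: all other goods → 4.25% → $1.45
Phone case $40.86: all other goods → 4.25% → $1.74
Plush bear $21.35: toys → 3.75% → $0.80
Antacid chews $11.17: OTC medicine → 0% → $0.00
Subtotal = $181.02; tax = $5.56; total due = $186.58

$186.58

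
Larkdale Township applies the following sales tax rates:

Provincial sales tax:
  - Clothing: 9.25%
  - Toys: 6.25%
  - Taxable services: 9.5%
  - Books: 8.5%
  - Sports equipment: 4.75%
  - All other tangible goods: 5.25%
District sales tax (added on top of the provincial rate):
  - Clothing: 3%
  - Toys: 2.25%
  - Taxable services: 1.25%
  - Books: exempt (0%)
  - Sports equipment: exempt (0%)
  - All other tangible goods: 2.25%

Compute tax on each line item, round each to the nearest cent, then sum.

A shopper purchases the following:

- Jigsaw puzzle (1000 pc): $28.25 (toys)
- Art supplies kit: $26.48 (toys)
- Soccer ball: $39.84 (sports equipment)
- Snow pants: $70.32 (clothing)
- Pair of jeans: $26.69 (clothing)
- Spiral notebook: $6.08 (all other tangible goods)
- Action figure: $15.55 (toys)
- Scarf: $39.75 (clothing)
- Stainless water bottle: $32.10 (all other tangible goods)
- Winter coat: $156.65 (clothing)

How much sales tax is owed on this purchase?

Jigsaw puzzle (1000 pc) $28.25: toys → 6.25% + 2.25% district = 8.5% → $2.40
Art supplies kit $26.48: toys → 6.25% + 2.25% district = 8.5% → $2.25
Soccer ball $39.84: sports equipment → 4.75% + 0% district = 4.75% → $1.89
Snow pants $70.32: clothing → 9.25% + 3% district = 12.25% → $8.61
Pair of jeans $26.69: clothing → 9.25% + 3% district = 12.25% → $3.27
Spiral notebook $6.08: all other tangible goods → 5.25% + 2.25% district = 7.5% → $0.46
Action figure $15.55: toys → 6.25% + 2.25% district = 8.5% → $1.32
Scarf $39.75: clothing → 9.25% + 3% district = 12.25% → $4.87
Stainless water bottle $32.10: all other tangible goods → 5.25% + 2.25% district = 7.5% → $2.41
Winter coat $156.65: clothing → 9.25% + 3% district = 12.25% → $19.19
Total tax = $2.40 + $2.25 + $1.89 + $8.61 + $3.27 + $0.46 + $1.32 + $4.87 + $2.41 + $19.19 = $46.67

$46.67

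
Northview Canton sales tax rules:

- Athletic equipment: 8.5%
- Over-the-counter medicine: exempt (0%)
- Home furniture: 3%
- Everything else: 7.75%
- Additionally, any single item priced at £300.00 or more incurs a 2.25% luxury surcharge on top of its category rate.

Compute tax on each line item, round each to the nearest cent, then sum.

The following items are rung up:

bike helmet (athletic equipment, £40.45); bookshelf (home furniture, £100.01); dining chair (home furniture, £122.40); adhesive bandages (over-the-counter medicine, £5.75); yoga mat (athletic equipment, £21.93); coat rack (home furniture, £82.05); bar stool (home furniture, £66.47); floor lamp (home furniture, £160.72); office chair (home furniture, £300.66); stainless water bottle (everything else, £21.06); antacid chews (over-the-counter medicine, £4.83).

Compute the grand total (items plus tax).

Bike helmet £40.45: athletic equipment → 8.5% → £3.44
Bookshelf £100.01: home furniture → 3% → £3.00
Dining chair £122.40: home furniture → 3% → £3.67
Adhesive bandages £5.75: over-the-counter medicine → 0% → £0.00
Yoga mat £21.93: athletic equipment → 8.5% → £1.86
Coat rack £82.05: home furniture → 3% → £2.46
Bar stool £66.47: home furniture → 3% → £1.99
Floor lamp £160.72: home furniture → 3% → £4.82
Office chair £300.66: home furniture → 3% + 2.25% surcharge = 5.25% → £15.78
Stainless water bottle £21.06: everything else → 7.75% → £1.63
Antacid chews £4.83: over-the-counter medicine → 0% → £0.00
Subtotal = £926.33; tax = £38.65; total due = £964.98

£964.98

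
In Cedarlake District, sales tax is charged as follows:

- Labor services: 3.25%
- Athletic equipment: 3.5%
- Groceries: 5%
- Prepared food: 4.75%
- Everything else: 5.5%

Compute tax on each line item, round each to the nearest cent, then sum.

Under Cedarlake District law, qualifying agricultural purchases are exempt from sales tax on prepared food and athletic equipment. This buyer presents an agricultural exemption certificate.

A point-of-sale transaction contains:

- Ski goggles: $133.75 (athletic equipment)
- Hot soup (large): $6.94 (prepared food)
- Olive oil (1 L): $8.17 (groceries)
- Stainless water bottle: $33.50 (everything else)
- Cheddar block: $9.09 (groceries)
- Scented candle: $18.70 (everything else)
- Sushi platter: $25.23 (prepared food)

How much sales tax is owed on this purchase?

Ski goggles $133.75: athletic equipment, buyer-exempt → 0% → $0.00
Hot soup (large) $6.94: prepared food, buyer-exempt → 0% → $0.00
Olive oil (1 L) $8.17: groceries → 5% → $0.41
Stainless water bottle $33.50: everything else → 5.5% → $1.84
Cheddar block $9.09: groceries → 5% → $0.45
Scented candle $18.70: everything else → 5.5% → $1.03
Sushi platter $25.23: prepared food, buyer-exempt → 0% → $0.00
Total tax = $0.41 + $1.84 + $0.45 + $1.03 = $3.73

$3.73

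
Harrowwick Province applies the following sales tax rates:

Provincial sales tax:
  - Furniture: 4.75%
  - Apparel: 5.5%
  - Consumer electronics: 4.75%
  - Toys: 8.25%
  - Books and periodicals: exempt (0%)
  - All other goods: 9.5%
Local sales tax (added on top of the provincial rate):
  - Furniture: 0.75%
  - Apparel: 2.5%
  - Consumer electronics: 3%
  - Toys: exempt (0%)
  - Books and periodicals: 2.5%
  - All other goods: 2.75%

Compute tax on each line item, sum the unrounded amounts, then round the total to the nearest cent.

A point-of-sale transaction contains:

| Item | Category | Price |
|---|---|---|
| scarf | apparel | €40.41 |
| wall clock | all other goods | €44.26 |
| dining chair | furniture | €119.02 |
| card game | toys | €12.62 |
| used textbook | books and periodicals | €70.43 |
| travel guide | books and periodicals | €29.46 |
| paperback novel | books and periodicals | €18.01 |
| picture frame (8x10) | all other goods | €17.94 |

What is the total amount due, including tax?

€373.54

Scarf €40.41: apparel → 5.5% + 2.5% local = 8% → €3.2328
Wall clock €44.26: all other goods → 9.5% + 2.75% local = 12.25% → €5.42185
Dining chair €119.02: furniture → 4.75% + 0.75% local = 5.5% → €6.5461
Card game €12.62: toys → 8.25% + 0% local = 8.25% → €1.04115
Used textbook €70.43: books and periodicals → 0% + 2.5% local = 2.5% → €1.76075
Travel guide €29.46: books and periodicals → 0% + 2.5% local = 2.5% → €0.7365
Paperback novel €18.01: books and periodicals → 0% + 2.5% local = 2.5% → €0.45025
Picture frame (8x10) €17.94: all other goods → 9.5% + 2.75% local = 12.25% → €2.19765
Subtotal = €352.15; unrounded tax = €21.38705 → €21.39; total due = €373.54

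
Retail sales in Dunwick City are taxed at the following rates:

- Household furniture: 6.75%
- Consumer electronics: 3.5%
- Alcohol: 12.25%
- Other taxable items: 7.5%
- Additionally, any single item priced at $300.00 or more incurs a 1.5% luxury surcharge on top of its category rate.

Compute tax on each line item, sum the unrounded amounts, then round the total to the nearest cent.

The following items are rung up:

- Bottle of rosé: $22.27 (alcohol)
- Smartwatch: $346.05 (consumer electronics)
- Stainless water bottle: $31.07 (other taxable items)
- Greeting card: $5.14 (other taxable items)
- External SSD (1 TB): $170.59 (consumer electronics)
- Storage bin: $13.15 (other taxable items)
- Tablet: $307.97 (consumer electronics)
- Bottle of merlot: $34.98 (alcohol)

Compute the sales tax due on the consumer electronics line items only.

$38.67

Smartwatch $346.05: consumer electronics → 3.5% + 1.5% surcharge = 5% → $17.3025
External SSD (1 TB) $170.59: consumer electronics → 3.5% → $5.97065
Tablet $307.97: consumer electronics → 3.5% + 1.5% surcharge = 5% → $15.3985
Tax on consumer electronics: unrounded sum = $38.67165 → $38.67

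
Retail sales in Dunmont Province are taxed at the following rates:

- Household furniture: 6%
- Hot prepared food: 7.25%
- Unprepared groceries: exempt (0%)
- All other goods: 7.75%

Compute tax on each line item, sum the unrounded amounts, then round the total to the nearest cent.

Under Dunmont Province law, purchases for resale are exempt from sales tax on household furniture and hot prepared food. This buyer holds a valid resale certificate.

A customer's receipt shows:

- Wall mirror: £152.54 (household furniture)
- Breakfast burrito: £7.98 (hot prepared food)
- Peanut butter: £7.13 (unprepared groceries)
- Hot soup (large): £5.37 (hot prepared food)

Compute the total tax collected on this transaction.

£0.00

Wall mirror £152.54: household furniture, buyer-exempt → 0% → £0.00
Breakfast burrito £7.98: hot prepared food, buyer-exempt → 0% → £0.00
Peanut butter £7.13: unprepared groceries → 0% → £0.00
Hot soup (large) £5.37: hot prepared food, buyer-exempt → 0% → £0.00
Unrounded tax sum = £0.00 → £0.00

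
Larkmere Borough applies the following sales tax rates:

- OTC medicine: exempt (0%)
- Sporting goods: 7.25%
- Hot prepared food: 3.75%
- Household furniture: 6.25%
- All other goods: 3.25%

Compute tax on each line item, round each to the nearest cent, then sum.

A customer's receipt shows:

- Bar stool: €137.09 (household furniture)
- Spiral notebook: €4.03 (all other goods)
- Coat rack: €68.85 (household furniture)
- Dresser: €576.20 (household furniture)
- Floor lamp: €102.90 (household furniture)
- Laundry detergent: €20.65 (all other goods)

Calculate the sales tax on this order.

Bar stool €137.09: household furniture → 6.25% → €8.57
Spiral notebook €4.03: all other goods → 3.25% → €0.13
Coat rack €68.85: household furniture → 6.25% → €4.30
Dresser €576.20: household furniture → 6.25% → €36.01
Floor lamp €102.90: household furniture → 6.25% → €6.43
Laundry detergent €20.65: all other goods → 3.25% → €0.67
Total tax = €8.57 + €0.13 + €4.30 + €36.01 + €6.43 + €0.67 = €56.11

€56.11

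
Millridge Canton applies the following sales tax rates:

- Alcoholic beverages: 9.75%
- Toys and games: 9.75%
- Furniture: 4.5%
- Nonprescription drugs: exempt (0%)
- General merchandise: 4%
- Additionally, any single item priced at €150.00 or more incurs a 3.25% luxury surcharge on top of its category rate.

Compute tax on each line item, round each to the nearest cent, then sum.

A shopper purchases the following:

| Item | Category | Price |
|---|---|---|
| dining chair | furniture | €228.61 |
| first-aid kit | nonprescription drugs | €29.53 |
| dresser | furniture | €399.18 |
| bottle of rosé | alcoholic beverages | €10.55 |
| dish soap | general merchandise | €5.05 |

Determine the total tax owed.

Dining chair €228.61: furniture → 4.5% + 3.25% surcharge = 7.75% → €17.72
First-aid kit €29.53: nonprescription drugs → 0% → €0.00
Dresser €399.18: furniture → 4.5% + 3.25% surcharge = 7.75% → €30.94
Bottle of rosé €10.55: alcoholic beverages → 9.75% → €1.03
Dish soap €5.05: general merchandise → 4% → €0.20
Total tax = €17.72 + €30.94 + €1.03 + €0.20 = €49.89

€49.89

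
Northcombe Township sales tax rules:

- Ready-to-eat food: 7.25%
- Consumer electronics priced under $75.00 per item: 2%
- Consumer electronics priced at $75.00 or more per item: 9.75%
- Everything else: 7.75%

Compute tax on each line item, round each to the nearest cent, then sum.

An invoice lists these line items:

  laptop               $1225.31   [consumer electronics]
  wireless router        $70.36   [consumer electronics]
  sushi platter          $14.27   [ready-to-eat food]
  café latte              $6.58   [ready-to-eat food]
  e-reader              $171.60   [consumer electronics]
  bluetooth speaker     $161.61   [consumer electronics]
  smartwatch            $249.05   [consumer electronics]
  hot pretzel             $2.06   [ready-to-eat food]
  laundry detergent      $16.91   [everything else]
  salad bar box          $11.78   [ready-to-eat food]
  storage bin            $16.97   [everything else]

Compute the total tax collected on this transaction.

Laptop $1225.31: consumer electronics, $75.00 or more → 9.75% → $119.47
Wireless router $70.36: consumer electronics, under $75.00 → 2% → $1.41
Sushi platter $14.27: ready-to-eat food → 7.25% → $1.03
Café latte $6.58: ready-to-eat food → 7.25% → $0.48
E-reader $171.60: consumer electronics, $75.00 or more → 9.75% → $16.73
Bluetooth speaker $161.61: consumer electronics, $75.00 or more → 9.75% → $15.76
Smartwatch $249.05: consumer electronics, $75.00 or more → 9.75% → $24.28
Hot pretzel $2.06: ready-to-eat food → 7.25% → $0.15
Laundry detergent $16.91: everything else → 7.75% → $1.31
Salad bar box $11.78: ready-to-eat food → 7.25% → $0.85
Storage bin $16.97: everything else → 7.75% → $1.32
Total tax = $119.47 + $1.41 + $1.03 + $0.48 + $16.73 + $15.76 + $24.28 + $0.15 + $1.31 + $0.85 + $1.32 = $182.79

$182.79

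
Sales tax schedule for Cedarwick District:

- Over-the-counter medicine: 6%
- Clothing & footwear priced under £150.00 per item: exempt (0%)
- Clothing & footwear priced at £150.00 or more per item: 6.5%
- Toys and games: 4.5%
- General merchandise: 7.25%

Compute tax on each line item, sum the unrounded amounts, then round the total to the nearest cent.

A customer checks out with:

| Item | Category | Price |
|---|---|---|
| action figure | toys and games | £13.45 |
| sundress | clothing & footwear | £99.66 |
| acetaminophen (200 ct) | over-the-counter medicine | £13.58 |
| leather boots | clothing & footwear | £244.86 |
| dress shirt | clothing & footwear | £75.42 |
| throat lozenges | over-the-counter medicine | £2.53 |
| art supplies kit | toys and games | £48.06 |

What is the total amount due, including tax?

Action figure £13.45: toys and games → 4.5% → £0.60525
Sundress £99.66: clothing & footwear, under £150.00 → 0% → £0.00
Acetaminophen (200 ct) £13.58: over-the-counter medicine → 6% → £0.8148
Leather boots £244.86: clothing & footwear, £150.00 or more → 6.5% → £15.9159
Dress shirt £75.42: clothing & footwear, under £150.00 → 0% → £0.00
Throat lozenges £2.53: over-the-counter medicine → 6% → £0.1518
Art supplies kit £48.06: toys and games → 4.5% → £2.1627
Subtotal = £497.56; unrounded tax = £19.65045 → £19.65; total due = £517.21

£517.21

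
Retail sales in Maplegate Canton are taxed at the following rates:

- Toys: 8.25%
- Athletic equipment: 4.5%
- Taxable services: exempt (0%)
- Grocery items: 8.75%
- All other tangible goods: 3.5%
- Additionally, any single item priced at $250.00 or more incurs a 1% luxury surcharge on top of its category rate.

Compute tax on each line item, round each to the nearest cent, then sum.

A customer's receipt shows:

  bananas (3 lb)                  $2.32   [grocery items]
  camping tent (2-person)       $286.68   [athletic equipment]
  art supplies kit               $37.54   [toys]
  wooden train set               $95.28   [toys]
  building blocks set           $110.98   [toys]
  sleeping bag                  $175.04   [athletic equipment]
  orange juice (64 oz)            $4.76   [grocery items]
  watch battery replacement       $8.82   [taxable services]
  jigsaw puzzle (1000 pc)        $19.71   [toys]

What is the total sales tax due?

Bananas (3 lb) $2.32: grocery items → 8.75% → $0.20
Camping tent (2-person) $286.68: athletic equipment → 4.5% + 1% surcharge = 5.5% → $15.77
Art supplies kit $37.54: toys → 8.25% → $3.10
Wooden train set $95.28: toys → 8.25% → $7.86
Building blocks set $110.98: toys → 8.25% → $9.16
Sleeping bag $175.04: athletic equipment → 4.5% → $7.88
Orange juice (64 oz) $4.76: grocery items → 8.75% → $0.42
Watch battery replacement $8.82: taxable services → 0% → $0.00
Jigsaw puzzle (1000 pc) $19.71: toys → 8.25% → $1.63
Total tax = $0.20 + $15.77 + $3.10 + $7.86 + $9.16 + $7.88 + $0.42 + $1.63 = $46.02

$46.02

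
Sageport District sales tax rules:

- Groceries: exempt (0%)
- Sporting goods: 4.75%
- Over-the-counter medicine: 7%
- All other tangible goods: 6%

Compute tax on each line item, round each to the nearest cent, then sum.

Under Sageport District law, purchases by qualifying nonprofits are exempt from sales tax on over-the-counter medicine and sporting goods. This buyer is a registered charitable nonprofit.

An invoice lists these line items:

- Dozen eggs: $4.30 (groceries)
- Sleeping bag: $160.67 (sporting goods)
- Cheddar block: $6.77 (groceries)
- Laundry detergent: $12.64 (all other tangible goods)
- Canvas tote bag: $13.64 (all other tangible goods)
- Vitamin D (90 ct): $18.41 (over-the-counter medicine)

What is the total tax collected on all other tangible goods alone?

Laundry detergent $12.64: all other tangible goods → 6% → $0.76
Canvas tote bag $13.64: all other tangible goods → 6% → $0.82
Tax on all other tangible goods = $0.76 + $0.82 = $1.58

$1.58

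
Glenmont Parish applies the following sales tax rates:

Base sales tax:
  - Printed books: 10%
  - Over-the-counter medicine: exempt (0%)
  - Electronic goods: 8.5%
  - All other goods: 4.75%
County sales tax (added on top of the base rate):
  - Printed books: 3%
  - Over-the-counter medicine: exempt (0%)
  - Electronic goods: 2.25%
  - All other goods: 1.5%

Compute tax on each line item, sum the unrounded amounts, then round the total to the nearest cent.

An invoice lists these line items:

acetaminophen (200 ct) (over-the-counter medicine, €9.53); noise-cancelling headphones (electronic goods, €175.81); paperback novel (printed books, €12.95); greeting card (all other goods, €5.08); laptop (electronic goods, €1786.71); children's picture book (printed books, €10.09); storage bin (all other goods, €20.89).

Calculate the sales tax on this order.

€215.59

Acetaminophen (200 ct) €9.53: over-the-counter medicine → 0% + 0% county = 0% → €0.00
Noise-cancelling headphones €175.81: electronic goods → 8.5% + 2.25% county = 10.75% → €18.899575
Paperback novel €12.95: printed books → 10% + 3% county = 13% → €1.6835
Greeting card €5.08: all other goods → 4.75% + 1.5% county = 6.25% → €0.3175
Laptop €1786.71: electronic goods → 8.5% + 2.25% county = 10.75% → €192.071325
Children's picture book €10.09: printed books → 10% + 3% county = 13% → €1.3117
Storage bin €20.89: all other goods → 4.75% + 1.5% county = 6.25% → €1.305625
Unrounded tax sum = €215.589225 → €215.59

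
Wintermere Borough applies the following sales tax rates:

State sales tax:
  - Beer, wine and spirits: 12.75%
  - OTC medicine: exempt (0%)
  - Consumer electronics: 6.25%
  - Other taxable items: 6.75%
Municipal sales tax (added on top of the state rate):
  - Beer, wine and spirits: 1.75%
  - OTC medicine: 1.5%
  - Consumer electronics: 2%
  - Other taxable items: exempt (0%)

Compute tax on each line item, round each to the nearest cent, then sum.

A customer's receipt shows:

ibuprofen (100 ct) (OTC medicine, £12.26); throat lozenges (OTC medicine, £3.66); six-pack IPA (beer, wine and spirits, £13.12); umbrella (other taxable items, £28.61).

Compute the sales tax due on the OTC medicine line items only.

Ibuprofen (100 ct) £12.26: OTC medicine → 0% + 1.5% municipal = 1.5% → £0.18
Throat lozenges £3.66: OTC medicine → 0% + 1.5% municipal = 1.5% → £0.05
Tax on OTC medicine = £0.18 + £0.05 = £0.23

£0.23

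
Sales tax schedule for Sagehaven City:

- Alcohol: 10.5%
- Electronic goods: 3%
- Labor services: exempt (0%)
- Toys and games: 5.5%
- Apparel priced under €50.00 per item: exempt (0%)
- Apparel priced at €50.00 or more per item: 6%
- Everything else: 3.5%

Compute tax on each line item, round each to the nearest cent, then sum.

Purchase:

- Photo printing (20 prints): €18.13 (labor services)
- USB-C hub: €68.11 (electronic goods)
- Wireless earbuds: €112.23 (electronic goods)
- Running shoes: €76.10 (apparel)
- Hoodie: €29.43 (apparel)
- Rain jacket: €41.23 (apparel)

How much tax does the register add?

€9.98

Photo printing (20 prints) €18.13: labor services → 0% → €0.00
USB-C hub €68.11: electronic goods → 3% → €2.04
Wireless earbuds €112.23: electronic goods → 3% → €3.37
Running shoes €76.10: apparel, €50.00 or more → 6% → €4.57
Hoodie €29.43: apparel, under €50.00 → 0% → €0.00
Rain jacket €41.23: apparel, under €50.00 → 0% → €0.00
Total tax = €2.04 + €3.37 + €4.57 = €9.98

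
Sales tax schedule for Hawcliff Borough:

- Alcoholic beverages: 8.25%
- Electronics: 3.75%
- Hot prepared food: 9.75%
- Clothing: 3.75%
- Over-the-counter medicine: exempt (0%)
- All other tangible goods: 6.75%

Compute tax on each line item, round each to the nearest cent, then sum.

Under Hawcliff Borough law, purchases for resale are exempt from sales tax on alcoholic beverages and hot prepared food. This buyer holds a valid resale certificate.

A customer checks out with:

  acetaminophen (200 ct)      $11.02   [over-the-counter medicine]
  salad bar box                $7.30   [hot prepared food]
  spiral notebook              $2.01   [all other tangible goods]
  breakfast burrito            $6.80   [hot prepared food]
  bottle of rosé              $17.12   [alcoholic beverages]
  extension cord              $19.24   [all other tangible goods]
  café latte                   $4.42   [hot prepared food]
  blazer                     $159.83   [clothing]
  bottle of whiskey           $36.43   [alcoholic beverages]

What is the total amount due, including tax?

$271.60

Acetaminophen (200 ct) $11.02: over-the-counter medicine → 0% → $0.00
Salad bar box $7.30: hot prepared food, buyer-exempt → 0% → $0.00
Spiral notebook $2.01: all other tangible goods → 6.75% → $0.14
Breakfast burrito $6.80: hot prepared food, buyer-exempt → 0% → $0.00
Bottle of rosé $17.12: alcoholic beverages, buyer-exempt → 0% → $0.00
Extension cord $19.24: all other tangible goods → 6.75% → $1.30
Café latte $4.42: hot prepared food, buyer-exempt → 0% → $0.00
Blazer $159.83: clothing → 3.75% → $5.99
Bottle of whiskey $36.43: alcoholic beverages, buyer-exempt → 0% → $0.00
Subtotal = $264.17; tax = $7.43; total due = $271.60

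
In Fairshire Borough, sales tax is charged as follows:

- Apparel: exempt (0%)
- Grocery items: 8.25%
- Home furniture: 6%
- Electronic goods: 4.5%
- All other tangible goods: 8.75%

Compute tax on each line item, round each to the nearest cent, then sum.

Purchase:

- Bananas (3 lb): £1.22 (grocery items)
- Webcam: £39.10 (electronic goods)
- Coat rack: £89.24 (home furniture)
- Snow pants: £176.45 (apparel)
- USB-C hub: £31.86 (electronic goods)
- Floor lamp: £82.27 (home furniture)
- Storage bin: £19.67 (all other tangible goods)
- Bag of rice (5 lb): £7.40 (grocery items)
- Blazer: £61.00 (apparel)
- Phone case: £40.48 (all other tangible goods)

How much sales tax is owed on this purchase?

Bananas (3 lb) £1.22: grocery items → 8.25% → £0.10
Webcam £39.10: electronic goods → 4.5% → £1.76
Coat rack £89.24: home furniture → 6% → £5.35
Snow pants £176.45: apparel → 0% → £0.00
USB-C hub £31.86: electronic goods → 4.5% → £1.43
Floor lamp £82.27: home furniture → 6% → £4.94
Storage bin £19.67: all other tangible goods → 8.75% → £1.72
Bag of rice (5 lb) £7.40: grocery items → 8.25% → £0.61
Blazer £61.00: apparel → 0% → £0.00
Phone case £40.48: all other tangible goods → 8.75% → £3.54
Total tax = £0.10 + £1.76 + £5.35 + £1.43 + £4.94 + £1.72 + £0.61 + £3.54 = £19.45

£19.45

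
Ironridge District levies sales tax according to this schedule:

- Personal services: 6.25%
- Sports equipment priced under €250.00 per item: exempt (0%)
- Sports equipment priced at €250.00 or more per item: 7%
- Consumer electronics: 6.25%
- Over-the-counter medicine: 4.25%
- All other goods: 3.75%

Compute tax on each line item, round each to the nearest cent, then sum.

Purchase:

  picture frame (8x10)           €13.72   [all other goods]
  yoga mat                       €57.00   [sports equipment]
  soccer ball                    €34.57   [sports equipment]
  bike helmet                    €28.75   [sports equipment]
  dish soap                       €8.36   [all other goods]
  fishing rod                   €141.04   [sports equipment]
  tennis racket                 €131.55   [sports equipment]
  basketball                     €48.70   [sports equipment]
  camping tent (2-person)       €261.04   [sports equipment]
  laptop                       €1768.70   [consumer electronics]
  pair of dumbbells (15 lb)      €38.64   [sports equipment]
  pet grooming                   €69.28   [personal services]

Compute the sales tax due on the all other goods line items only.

Picture frame (8x10) €13.72: all other goods → 3.75% → €0.51
Dish soap €8.36: all other goods → 3.75% → €0.31
Tax on all other goods = €0.51 + €0.31 = €0.82

€0.82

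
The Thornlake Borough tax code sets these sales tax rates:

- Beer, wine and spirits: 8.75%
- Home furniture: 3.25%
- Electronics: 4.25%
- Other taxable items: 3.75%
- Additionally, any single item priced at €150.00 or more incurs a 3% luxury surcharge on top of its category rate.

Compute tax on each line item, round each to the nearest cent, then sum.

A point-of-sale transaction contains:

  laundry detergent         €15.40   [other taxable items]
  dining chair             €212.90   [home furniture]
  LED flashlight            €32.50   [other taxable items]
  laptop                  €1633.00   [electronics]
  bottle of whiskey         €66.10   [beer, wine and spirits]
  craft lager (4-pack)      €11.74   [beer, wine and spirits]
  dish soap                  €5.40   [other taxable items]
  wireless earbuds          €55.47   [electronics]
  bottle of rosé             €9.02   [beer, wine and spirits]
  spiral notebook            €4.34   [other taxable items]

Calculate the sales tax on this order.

Laundry detergent €15.40: other taxable items → 3.75% → €0.58
Dining chair €212.90: home furniture → 3.25% + 3% surcharge = 6.25% → €13.31
LED flashlight €32.50: other taxable items → 3.75% → €1.22
Laptop €1633.00: electronics → 4.25% + 3% surcharge = 7.25% → €118.39
Bottle of whiskey €66.10: beer, wine and spirits → 8.75% → €5.78
Craft lager (4-pack) €11.74: beer, wine and spirits → 8.75% → €1.03
Dish soap €5.40: other taxable items → 3.75% → €0.20
Wireless earbuds €55.47: electronics → 4.25% → €2.36
Bottle of rosé €9.02: beer, wine and spirits → 8.75% → €0.79
Spiral notebook €4.34: other taxable items → 3.75% → €0.16
Total tax = €0.58 + €13.31 + €1.22 + €118.39 + €5.78 + €1.03 + €0.20 + €2.36 + €0.79 + €0.16 = €143.82

€143.82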